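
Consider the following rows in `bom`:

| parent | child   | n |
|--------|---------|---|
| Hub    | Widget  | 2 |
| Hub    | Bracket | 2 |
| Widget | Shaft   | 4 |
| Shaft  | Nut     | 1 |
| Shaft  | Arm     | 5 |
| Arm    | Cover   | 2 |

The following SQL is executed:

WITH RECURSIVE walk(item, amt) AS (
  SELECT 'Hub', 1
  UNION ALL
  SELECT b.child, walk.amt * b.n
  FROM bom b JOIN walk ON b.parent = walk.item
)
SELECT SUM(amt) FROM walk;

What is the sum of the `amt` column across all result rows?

141

Base: (Hub, amt=1).
Iteration 1: components of {Hub} -> Bracket = 1*2 = 2, Widget = 1*2 = 2.
Iteration 2: components of {Bracket,Widget} -> Shaft = 2*4 = 8.
Iteration 3: components of {Shaft} -> Arm = 8*5 = 40, Nut = 8*1 = 8.
Iteration 4: components of {Arm,Nut} -> Cover = 40*2 = 80.
Iteration 5: no further components; recursion stops.
SUM(amt) = 1 + 2 + 2 + 8 + 8 + 40 + 80 = 141.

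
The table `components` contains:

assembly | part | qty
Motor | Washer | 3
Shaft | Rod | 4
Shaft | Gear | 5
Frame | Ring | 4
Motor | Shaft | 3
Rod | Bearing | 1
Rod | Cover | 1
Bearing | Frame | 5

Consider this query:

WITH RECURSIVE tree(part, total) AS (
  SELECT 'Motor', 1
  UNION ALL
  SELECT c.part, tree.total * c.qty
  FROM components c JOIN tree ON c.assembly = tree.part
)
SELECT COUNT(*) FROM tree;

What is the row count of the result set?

Base: (Motor, total=1).
Iteration 1: components of {Motor} -> Shaft = 1*3 = 3, Washer = 1*3 = 3.
Iteration 2: components of {Shaft,Washer} -> Gear = 3*5 = 15, Rod = 3*4 = 12.
Iteration 3: components of {Gear,Rod} -> Bearing = 12*1 = 12, Cover = 12*1 = 12.
Iteration 4: components of {Bearing,Cover} -> Frame = 12*5 = 60.
Iteration 5: components of {Frame} -> Ring = 60*4 = 240.
Iteration 6: no further components; recursion stops.
Total rows emitted: 9.

9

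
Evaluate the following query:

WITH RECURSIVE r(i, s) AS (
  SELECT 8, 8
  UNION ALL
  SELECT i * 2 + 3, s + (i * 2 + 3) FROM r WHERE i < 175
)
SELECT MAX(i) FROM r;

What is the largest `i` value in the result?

Base: i=8, s=8.
Iteration 1: 8 < 175 holds -> i = 8 * 2 + 3 = 19, s = 8 + 19 = 27.
Iteration 2: 19 < 175 holds -> i = 19 * 2 + 3 = 41, s = 27 + 41 = 68.
Iteration 3: 41 < 175 holds -> i = 41 * 2 + 3 = 85, s = 68 + 85 = 153.
Iteration 4: 85 < 175 holds -> i = 85 * 2 + 3 = 173, s = 153 + 173 = 326.
Iteration 5: 173 < 175 holds -> i = 173 * 2 + 3 = 349, s = 326 + 349 = 675.
Iteration 6: 349 < 175 fails; recursion stops.
i values: 8, 19, 41, 85, 173, 349; the maximum is 349.

349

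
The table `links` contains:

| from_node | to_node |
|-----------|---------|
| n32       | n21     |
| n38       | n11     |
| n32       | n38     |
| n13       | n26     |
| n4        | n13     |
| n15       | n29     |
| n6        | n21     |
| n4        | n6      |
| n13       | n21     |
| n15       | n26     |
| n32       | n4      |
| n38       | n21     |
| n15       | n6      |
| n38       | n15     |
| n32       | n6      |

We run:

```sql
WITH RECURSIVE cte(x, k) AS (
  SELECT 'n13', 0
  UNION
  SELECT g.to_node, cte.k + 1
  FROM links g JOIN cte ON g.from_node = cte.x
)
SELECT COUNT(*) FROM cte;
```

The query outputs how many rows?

3

Base: (n13, k=0).
Iteration 1: edges from {n13} -> (n21, k=1), (n26, k=1).
Iteration 2: no outgoing edges from {n21,n26}; recursion stops.
Total rows emitted: 3.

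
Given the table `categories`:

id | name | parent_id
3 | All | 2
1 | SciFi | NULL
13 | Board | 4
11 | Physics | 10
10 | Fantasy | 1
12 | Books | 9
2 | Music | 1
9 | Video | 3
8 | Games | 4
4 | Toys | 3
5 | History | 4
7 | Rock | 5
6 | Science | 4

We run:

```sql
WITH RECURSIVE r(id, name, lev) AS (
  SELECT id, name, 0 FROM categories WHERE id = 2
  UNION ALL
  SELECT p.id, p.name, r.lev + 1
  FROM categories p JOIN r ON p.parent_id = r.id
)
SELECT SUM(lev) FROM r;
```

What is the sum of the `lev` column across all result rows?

Base: id=2 (Music) at lev 0.
Iteration 1: rows with parent_id in {2} -> All (id 3, lev 1).
Iteration 2: rows with parent_id in {3} -> Toys (id 4, lev 2), Video (id 9, lev 2).
Iteration 3: rows with parent_id in {4,9} -> History (id 5, lev 3), Science (id 6, lev 3), Games (id 8, lev 3), Books (id 12, lev 3), Board (id 13, lev 3).
Iteration 4: rows with parent_id in {5,6,8,12,13} -> Rock (id 7, lev 4).
Iteration 5: no rows with parent_id in {7}; recursion stops.
SUM(lev) = 0 + 1 + 2 + 2 + 3 + 3 + 3 + 3 + 3 + 4 = 24.

24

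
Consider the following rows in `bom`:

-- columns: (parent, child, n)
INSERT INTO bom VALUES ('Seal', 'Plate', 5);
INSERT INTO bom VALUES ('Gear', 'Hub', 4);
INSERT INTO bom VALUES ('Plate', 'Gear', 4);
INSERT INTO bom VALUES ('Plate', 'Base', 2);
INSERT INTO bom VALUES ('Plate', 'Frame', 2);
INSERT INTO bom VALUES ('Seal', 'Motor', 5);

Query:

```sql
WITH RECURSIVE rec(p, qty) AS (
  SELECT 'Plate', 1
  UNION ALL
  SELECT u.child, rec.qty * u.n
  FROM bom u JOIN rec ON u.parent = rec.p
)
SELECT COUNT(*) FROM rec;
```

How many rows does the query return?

Base: (Plate, qty=1).
Iteration 1: components of {Plate} -> Base = 1*2 = 2, Frame = 1*2 = 2, Gear = 1*4 = 4.
Iteration 2: components of {Base,Frame,Gear} -> Hub = 4*4 = 16.
Iteration 3: no further components; recursion stops.
Total rows emitted: 5.

5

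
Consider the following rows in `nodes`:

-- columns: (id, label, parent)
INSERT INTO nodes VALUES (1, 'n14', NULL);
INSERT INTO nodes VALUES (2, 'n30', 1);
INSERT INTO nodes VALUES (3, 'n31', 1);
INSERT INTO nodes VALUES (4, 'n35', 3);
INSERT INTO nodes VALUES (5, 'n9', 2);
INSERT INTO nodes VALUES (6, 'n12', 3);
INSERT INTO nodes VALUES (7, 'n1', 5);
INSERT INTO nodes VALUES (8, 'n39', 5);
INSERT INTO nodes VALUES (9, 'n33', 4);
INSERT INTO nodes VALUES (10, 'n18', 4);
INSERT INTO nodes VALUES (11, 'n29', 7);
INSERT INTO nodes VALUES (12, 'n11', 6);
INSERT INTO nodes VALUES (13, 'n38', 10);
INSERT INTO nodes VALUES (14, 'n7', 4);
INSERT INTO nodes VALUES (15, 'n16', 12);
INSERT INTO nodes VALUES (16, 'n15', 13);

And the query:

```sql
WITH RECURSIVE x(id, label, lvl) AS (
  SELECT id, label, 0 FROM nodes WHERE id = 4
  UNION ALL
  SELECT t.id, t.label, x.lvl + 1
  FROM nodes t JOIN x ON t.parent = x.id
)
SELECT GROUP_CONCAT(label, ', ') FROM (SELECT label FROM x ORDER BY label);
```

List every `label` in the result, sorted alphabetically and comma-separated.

Base: id=4 (n35) at lvl 0.
Iteration 1: rows with parent in {4} -> n33 (id 9, lvl 1), n18 (id 10, lvl 1), n7 (id 14, lvl 1).
Iteration 2: rows with parent in {9,10,14} -> n38 (id 13, lvl 2).
Iteration 3: rows with parent in {13} -> n15 (id 16, lvl 3).
Iteration 4: no rows with parent in {16}; recursion stops.

n15, n18, n33, n35, n38, n7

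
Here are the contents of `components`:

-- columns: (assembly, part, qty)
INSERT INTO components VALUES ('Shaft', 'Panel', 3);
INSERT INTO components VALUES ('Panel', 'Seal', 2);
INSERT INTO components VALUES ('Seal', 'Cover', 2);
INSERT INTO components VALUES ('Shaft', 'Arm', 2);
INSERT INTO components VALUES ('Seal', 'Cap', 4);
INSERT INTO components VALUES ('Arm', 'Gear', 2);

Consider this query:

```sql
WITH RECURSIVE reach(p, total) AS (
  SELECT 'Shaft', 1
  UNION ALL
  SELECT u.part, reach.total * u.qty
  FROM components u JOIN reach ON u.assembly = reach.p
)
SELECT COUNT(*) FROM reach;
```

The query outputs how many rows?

7

Base: (Shaft, total=1).
Iteration 1: components of {Shaft} -> Arm = 1*2 = 2, Panel = 1*3 = 3.
Iteration 2: components of {Arm,Panel} -> Gear = 2*2 = 4, Seal = 3*2 = 6.
Iteration 3: components of {Gear,Seal} -> Cap = 6*4 = 24, Cover = 6*2 = 12.
Iteration 4: no further components; recursion stops.
Total rows emitted: 7.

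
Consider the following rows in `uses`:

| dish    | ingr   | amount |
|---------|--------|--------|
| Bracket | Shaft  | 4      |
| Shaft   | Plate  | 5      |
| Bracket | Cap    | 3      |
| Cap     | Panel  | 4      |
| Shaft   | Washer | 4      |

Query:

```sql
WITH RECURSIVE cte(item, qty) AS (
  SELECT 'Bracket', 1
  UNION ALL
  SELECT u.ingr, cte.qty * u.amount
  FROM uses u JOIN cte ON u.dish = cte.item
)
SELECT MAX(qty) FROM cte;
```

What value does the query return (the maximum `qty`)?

Base: (Bracket, qty=1).
Iteration 1: components of {Bracket} -> Cap = 1*3 = 3, Shaft = 1*4 = 4.
Iteration 2: components of {Cap,Shaft} -> Panel = 3*4 = 12, Plate = 4*5 = 20, Washer = 4*4 = 16.
Iteration 3: no further components; recursion stops.
qty values: 1, 4, 3, 20, 16, 12; the maximum is 20.

20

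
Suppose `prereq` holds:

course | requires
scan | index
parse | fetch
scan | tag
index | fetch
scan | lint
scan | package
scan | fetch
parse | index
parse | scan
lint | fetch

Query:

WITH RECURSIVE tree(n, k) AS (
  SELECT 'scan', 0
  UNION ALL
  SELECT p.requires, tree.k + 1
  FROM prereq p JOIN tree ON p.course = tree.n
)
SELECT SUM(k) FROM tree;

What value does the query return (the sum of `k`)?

9

Base: (scan, k=0).
Iteration 1: edges from {scan} -> (fetch, k=1), (index, k=1), (lint, k=1), (package, k=1), (tag, k=1).
Iteration 2: edges from {fetch,index,lint,package,tag} -> (fetch, k=2) x2. [UNION ALL keeps all 2 new rows, including repeats]
Iteration 3: no outgoing edges from {fetch}; recursion stops.
SUM(k) = 0 + 1 + 1 + 1 + 1 + 1 + 2 + 2 = 9.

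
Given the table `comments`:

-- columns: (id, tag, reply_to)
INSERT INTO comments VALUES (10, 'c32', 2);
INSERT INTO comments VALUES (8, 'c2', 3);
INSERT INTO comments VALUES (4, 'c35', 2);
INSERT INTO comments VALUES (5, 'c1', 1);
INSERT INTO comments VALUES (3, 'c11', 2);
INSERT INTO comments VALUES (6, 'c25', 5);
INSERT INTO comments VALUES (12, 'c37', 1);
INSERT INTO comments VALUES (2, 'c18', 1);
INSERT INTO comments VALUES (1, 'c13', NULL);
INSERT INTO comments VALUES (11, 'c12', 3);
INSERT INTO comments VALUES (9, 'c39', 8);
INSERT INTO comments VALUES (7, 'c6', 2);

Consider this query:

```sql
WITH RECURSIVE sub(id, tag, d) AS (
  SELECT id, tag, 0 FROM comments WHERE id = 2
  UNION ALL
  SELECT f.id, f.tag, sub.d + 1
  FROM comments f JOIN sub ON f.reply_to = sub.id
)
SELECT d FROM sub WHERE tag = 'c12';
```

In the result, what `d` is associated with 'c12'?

Base: id=2 (c18) at d 0.
Iteration 1: rows with reply_to in {2} -> c11 (id 3, d 1), c35 (id 4, d 1), c6 (id 7, d 1), c32 (id 10, d 1).
Iteration 2: rows with reply_to in {3,4,7,10} -> c2 (id 8, d 2), c12 (id 11, d 2).
Iteration 3: rows with reply_to in {8,11} -> c39 (id 9, d 3).
Iteration 4: no rows with reply_to in {9}; recursion stops.

2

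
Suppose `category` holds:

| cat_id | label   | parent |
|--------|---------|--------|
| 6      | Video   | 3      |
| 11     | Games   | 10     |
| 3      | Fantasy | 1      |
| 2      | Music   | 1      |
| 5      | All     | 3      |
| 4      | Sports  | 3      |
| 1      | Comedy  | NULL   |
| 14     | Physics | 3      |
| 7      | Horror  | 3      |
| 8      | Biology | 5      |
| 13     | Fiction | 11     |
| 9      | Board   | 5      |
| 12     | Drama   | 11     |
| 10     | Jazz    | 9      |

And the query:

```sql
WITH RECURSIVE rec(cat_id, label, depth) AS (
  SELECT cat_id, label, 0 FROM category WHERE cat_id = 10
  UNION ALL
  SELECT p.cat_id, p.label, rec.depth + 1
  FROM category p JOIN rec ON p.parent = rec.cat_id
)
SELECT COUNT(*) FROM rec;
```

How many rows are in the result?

4

Base: cat_id=10 (Jazz) at depth 0.
Iteration 1: rows with parent in {10} -> Games (id 11, depth 1).
Iteration 2: rows with parent in {11} -> Drama (id 12, depth 2), Fiction (id 13, depth 2).
Iteration 3: no rows with parent in {12,13}; recursion stops.
Total rows emitted: 4.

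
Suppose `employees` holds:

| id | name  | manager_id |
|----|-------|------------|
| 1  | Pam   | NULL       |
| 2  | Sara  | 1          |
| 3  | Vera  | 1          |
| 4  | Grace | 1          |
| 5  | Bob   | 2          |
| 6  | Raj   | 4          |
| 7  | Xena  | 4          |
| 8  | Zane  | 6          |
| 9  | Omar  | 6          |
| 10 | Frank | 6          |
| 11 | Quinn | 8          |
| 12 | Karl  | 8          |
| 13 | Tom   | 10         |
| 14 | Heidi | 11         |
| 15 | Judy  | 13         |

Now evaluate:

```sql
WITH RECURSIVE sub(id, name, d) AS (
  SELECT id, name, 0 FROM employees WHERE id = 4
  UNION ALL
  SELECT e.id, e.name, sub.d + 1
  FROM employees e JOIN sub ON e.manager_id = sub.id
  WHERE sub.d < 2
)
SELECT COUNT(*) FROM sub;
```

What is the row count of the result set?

6

Base: id=4 (Grace) at d 0.
Iteration 1: rows with manager_id in {4} -> Raj (id 6, d 1), Xena (id 7, d 1).
Iteration 2: rows with manager_id in {6,7} -> Zane (id 8, d 2), Omar (id 9, d 2), Frank (id 10, d 2).
Iteration 3: d < 2 fails for all current rows; recursion stops.
Total rows emitted: 6.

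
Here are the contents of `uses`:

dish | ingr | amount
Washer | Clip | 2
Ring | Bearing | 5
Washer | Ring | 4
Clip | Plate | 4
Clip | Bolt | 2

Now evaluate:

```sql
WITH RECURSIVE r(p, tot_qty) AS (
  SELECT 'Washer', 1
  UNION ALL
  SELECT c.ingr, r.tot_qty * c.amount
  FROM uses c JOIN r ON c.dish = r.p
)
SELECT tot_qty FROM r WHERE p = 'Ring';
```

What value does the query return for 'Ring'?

4

Base: (Washer, tot_qty=1).
Iteration 1: components of {Washer} -> Clip = 1*2 = 2, Ring = 1*4 = 4.
Iteration 2: components of {Clip,Ring} -> Bearing = 4*5 = 20, Bolt = 2*2 = 4, Plate = 2*4 = 8.
Iteration 3: no further components; recursion stops.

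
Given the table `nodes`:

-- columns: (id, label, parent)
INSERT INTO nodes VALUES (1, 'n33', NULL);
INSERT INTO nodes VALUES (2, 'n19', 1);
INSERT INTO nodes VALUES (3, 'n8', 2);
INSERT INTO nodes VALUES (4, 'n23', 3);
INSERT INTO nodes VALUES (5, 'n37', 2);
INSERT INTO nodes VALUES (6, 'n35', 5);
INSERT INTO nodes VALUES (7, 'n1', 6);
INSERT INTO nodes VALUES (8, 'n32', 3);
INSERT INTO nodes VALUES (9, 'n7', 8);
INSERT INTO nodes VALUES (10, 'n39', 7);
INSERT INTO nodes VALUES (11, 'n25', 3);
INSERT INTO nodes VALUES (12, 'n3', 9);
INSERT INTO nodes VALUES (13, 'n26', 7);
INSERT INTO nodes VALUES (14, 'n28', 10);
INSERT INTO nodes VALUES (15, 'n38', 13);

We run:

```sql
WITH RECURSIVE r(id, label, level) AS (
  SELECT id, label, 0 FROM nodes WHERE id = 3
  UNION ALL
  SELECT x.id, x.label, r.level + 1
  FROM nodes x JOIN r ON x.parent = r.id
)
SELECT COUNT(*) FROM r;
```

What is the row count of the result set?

Base: id=3 (n8) at level 0.
Iteration 1: rows with parent in {3} -> n23 (id 4, level 1), n32 (id 8, level 1), n25 (id 11, level 1).
Iteration 2: rows with parent in {4,8,11} -> n7 (id 9, level 2).
Iteration 3: rows with parent in {9} -> n3 (id 12, level 3).
Iteration 4: no rows with parent in {12}; recursion stops.
Total rows emitted: 6.

6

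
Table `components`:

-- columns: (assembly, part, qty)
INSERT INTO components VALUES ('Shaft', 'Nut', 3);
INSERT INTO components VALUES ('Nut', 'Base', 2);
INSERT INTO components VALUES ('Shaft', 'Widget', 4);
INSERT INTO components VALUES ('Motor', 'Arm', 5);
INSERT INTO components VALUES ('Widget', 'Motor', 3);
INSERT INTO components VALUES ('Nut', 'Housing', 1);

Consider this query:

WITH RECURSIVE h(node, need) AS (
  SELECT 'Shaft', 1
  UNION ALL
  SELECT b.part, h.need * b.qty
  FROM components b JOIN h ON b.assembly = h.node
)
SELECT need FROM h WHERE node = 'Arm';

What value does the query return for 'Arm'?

Base: (Shaft, need=1).
Iteration 1: components of {Shaft} -> Nut = 1*3 = 3, Widget = 1*4 = 4.
Iteration 2: components of {Nut,Widget} -> Base = 3*2 = 6, Housing = 3*1 = 3, Motor = 4*3 = 12.
Iteration 3: components of {Base,Housing,Motor} -> Arm = 12*5 = 60.
Iteration 4: no further components; recursion stops.

60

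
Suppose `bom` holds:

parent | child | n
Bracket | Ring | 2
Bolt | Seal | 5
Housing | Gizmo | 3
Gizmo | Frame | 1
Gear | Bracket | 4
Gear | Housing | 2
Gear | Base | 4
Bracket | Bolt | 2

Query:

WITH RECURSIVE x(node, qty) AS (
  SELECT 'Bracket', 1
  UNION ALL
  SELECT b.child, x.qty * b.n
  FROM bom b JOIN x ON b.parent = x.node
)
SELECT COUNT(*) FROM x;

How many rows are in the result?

4

Base: (Bracket, qty=1).
Iteration 1: components of {Bracket} -> Bolt = 1*2 = 2, Ring = 1*2 = 2.
Iteration 2: components of {Bolt,Ring} -> Seal = 2*5 = 10.
Iteration 3: no further components; recursion stops.
Total rows emitted: 4.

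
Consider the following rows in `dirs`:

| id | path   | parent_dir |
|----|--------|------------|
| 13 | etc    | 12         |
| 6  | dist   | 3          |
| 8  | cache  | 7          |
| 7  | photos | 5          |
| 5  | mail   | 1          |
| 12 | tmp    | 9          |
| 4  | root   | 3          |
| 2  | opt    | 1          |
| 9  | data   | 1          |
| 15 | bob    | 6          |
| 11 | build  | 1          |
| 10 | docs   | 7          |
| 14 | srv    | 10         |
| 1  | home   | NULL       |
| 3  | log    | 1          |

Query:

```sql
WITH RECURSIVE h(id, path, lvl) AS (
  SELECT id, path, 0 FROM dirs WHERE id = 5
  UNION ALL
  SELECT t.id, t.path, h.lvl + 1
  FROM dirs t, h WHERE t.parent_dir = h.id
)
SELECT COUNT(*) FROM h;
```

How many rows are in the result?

Base: id=5 (mail) at lvl 0.
Iteration 1: rows with parent_dir in {5} -> photos (id 7, lvl 1).
Iteration 2: rows with parent_dir in {7} -> cache (id 8, lvl 2), docs (id 10, lvl 2).
Iteration 3: rows with parent_dir in {8,10} -> srv (id 14, lvl 3).
Iteration 4: no rows with parent_dir in {14}; recursion stops.
Total rows emitted: 5.

5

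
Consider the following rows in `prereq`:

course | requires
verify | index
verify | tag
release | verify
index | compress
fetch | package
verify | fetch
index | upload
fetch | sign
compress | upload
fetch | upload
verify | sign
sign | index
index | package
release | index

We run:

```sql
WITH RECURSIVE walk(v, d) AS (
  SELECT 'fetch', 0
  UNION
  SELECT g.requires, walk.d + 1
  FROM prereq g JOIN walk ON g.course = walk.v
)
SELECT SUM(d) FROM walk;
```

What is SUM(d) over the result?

Base: (fetch, d=0).
Iteration 1: edges from {fetch} -> (package, d=1), (sign, d=1), (upload, d=1).
Iteration 2: edges from {package,sign,upload} -> (index, d=2).
Iteration 3: edges from {index} -> (compress, d=3), (package, d=3), (upload, d=3).
Iteration 4: edges from {compress,package,upload} -> (upload, d=4).
Iteration 5: no outgoing edges from {upload}; recursion stops.
SUM(d) = 0 + 1 + 1 + 1 + 2 + 3 + 3 + 3 + 4 = 18.

18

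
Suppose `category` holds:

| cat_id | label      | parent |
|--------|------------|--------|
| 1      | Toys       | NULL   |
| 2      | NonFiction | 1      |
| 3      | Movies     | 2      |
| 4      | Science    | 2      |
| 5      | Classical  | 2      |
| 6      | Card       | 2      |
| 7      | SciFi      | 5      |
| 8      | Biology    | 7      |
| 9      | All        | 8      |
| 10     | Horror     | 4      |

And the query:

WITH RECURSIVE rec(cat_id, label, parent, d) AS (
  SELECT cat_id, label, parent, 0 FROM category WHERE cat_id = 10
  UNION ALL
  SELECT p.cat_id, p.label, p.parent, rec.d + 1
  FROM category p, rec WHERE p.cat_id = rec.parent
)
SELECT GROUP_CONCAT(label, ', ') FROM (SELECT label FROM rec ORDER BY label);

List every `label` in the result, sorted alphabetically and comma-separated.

Base: cat_id=10 (Horror), parent=4, d 0.
Iteration 1: join on cat_id=4 -> Science (id 4, parent=2, d 1).
Iteration 2: join on cat_id=2 -> NonFiction (id 2, parent=1, d 2).
Iteration 3: join on cat_id=1 -> Toys (id 1, parent=NULL, d 3).
Iteration 4: parent is NULL; no match; recursion stops.

Horror, NonFiction, Science, Toys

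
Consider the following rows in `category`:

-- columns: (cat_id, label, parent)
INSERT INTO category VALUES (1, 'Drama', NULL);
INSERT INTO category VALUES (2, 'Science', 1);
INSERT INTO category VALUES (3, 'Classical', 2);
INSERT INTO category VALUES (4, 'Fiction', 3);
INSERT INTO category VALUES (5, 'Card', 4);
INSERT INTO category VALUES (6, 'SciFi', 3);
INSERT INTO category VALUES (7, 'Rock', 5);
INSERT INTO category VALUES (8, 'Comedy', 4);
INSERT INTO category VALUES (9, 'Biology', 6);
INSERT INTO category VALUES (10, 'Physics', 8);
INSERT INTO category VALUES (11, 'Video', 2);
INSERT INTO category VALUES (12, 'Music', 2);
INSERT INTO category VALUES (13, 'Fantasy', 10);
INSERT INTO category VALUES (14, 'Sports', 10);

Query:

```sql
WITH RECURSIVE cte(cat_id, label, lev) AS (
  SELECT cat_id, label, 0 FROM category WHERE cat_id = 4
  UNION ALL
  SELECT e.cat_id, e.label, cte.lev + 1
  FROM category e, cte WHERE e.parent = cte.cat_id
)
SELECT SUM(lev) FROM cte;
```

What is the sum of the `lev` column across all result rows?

12

Base: cat_id=4 (Fiction) at lev 0.
Iteration 1: rows with parent in {4} -> Card (id 5, lev 1), Comedy (id 8, lev 1).
Iteration 2: rows with parent in {5,8} -> Rock (id 7, lev 2), Physics (id 10, lev 2).
Iteration 3: rows with parent in {7,10} -> Fantasy (id 13, lev 3), Sports (id 14, lev 3).
Iteration 4: no rows with parent in {13,14}; recursion stops.
SUM(lev) = 0 + 1 + 1 + 2 + 2 + 3 + 3 = 12.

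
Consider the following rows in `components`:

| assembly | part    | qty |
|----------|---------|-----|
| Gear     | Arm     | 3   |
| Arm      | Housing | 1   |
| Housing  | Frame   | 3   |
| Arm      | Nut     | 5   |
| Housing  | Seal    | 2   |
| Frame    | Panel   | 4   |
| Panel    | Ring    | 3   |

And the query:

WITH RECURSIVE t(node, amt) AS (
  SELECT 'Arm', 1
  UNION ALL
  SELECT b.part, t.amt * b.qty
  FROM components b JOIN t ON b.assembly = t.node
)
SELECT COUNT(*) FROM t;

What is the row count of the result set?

Base: (Arm, amt=1).
Iteration 1: components of {Arm} -> Housing = 1*1 = 1, Nut = 1*5 = 5.
Iteration 2: components of {Housing,Nut} -> Frame = 1*3 = 3, Seal = 1*2 = 2.
Iteration 3: components of {Frame,Seal} -> Panel = 3*4 = 12.
Iteration 4: components of {Panel} -> Ring = 12*3 = 36.
Iteration 5: no further components; recursion stops.
Total rows emitted: 7.

7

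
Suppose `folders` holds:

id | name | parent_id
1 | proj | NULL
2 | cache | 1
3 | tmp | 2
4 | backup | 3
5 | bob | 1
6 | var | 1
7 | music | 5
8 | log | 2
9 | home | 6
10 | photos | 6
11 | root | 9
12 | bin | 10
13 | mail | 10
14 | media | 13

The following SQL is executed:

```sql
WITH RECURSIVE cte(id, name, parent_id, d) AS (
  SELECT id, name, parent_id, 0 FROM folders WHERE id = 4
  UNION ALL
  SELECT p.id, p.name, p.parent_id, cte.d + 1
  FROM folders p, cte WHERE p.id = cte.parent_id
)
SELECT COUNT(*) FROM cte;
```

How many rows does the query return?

4

Base: id=4 (backup), parent_id=3, d 0.
Iteration 1: join on id=3 -> tmp (id 3, parent_id=2, d 1).
Iteration 2: join on id=2 -> cache (id 2, parent_id=1, d 2).
Iteration 3: join on id=1 -> proj (id 1, parent_id=NULL, d 3).
Iteration 4: parent_id is NULL; no match; recursion stops.
Total rows emitted: 4.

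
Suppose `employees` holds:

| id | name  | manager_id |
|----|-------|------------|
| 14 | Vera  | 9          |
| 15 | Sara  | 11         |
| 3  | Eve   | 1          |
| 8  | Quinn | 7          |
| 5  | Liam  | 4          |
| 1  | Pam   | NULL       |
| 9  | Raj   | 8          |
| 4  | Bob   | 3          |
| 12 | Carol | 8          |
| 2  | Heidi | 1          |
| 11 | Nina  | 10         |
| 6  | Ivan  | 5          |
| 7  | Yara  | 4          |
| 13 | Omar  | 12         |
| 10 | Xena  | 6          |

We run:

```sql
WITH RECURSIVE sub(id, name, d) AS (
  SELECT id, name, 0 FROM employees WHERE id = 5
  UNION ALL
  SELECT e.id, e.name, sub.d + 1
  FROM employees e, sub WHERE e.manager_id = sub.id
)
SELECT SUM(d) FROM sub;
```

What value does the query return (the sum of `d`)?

Base: id=5 (Liam) at d 0.
Iteration 1: rows with manager_id in {5} -> Ivan (id 6, d 1).
Iteration 2: rows with manager_id in {6} -> Xena (id 10, d 2).
Iteration 3: rows with manager_id in {10} -> Nina (id 11, d 3).
Iteration 4: rows with manager_id in {11} -> Sara (id 15, d 4).
Iteration 5: no rows with manager_id in {15}; recursion stops.
SUM(d) = 0 + 1 + 2 + 3 + 4 = 10.

10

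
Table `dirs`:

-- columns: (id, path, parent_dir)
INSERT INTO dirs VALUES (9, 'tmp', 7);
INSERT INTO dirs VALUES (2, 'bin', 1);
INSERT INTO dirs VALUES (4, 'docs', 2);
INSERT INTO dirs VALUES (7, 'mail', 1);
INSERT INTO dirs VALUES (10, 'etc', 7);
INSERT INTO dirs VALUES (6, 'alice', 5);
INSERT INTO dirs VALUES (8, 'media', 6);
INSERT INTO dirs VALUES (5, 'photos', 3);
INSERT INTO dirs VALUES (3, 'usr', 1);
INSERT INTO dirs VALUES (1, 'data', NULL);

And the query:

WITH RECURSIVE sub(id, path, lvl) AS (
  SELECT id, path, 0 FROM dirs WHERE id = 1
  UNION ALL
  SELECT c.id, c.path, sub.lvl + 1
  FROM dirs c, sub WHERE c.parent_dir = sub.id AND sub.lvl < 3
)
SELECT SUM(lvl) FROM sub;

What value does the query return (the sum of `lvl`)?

Base: id=1 (data) at lvl 0.
Iteration 1: rows with parent_dir in {1} -> bin (id 2, lvl 1), usr (id 3, lvl 1), mail (id 7, lvl 1).
Iteration 2: rows with parent_dir in {2,3,7} -> docs (id 4, lvl 2), photos (id 5, lvl 2), tmp (id 9, lvl 2), etc (id 10, lvl 2).
Iteration 3: rows with parent_dir in {4,5,9,10} -> alice (id 6, lvl 3).
Iteration 4: lvl < 3 fails for all current rows; recursion stops.
SUM(lvl) = 0 + 1 + 1 + 1 + 2 + 2 + 2 + 2 + 3 = 14.

14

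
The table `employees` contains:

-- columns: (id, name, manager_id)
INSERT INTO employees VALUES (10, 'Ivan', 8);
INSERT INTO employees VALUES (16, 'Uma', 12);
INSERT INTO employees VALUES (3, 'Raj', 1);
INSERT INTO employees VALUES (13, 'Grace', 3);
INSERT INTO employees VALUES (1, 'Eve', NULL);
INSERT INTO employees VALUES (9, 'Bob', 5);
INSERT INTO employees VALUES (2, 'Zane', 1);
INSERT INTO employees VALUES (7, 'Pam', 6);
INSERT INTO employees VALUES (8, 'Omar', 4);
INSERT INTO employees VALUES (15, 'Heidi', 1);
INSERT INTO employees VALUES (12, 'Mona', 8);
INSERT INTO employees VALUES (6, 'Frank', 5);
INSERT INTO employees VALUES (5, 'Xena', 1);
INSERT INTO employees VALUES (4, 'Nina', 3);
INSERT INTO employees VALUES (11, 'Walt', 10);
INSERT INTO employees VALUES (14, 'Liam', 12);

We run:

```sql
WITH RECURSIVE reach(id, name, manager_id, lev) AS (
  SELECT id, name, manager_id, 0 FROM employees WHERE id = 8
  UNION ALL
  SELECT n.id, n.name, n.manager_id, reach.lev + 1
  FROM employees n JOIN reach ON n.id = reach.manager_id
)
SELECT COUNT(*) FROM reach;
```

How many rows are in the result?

4

Base: id=8 (Omar), manager_id=4, lev 0.
Iteration 1: join on id=4 -> Nina (id 4, manager_id=3, lev 1).
Iteration 2: join on id=3 -> Raj (id 3, manager_id=1, lev 2).
Iteration 3: join on id=1 -> Eve (id 1, manager_id=NULL, lev 3).
Iteration 4: manager_id is NULL; no match; recursion stops.
Total rows emitted: 4.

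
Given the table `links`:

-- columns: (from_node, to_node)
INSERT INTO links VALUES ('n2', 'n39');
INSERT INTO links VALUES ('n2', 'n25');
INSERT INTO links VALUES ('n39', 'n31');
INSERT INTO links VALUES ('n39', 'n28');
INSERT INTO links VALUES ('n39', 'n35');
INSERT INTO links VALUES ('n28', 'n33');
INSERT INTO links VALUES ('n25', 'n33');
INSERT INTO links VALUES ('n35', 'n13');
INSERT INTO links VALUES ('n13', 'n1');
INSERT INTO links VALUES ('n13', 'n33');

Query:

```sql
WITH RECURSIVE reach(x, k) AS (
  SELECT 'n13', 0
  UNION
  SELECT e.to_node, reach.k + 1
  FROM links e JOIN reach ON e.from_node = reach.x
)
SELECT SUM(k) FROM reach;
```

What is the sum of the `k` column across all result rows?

2

Base: (n13, k=0).
Iteration 1: edges from {n13} -> (n1, k=1), (n33, k=1).
Iteration 2: no outgoing edges from {n1,n33}; recursion stops.
SUM(k) = 0 + 1 + 1 = 2.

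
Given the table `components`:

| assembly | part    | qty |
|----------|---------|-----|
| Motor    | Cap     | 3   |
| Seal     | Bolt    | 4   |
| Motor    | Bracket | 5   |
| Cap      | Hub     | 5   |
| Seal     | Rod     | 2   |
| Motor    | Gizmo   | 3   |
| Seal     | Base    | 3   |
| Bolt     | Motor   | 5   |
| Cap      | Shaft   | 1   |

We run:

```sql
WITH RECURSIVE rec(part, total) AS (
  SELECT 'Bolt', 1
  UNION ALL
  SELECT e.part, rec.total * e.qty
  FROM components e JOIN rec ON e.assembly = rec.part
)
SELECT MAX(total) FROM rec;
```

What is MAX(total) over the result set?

Base: (Bolt, total=1).
Iteration 1: components of {Bolt} -> Motor = 1*5 = 5.
Iteration 2: components of {Motor} -> Bracket = 5*5 = 25, Cap = 5*3 = 15, Gizmo = 5*3 = 15.
Iteration 3: components of {Bracket,Cap,Gizmo} -> Hub = 15*5 = 75, Shaft = 15*1 = 15.
Iteration 4: no further components; recursion stops.
total values: 1, 5, 25, 15, 15, 75, 15; the maximum is 75.

75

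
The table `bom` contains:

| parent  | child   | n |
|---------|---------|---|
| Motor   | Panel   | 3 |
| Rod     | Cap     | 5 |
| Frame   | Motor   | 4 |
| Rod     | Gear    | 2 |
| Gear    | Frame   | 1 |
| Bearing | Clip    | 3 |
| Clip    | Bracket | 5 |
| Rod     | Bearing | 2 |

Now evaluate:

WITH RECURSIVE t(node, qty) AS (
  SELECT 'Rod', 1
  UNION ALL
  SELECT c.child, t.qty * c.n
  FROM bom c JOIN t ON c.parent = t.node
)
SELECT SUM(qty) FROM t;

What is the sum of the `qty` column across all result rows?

80

Base: (Rod, qty=1).
Iteration 1: components of {Rod} -> Bearing = 1*2 = 2, Cap = 1*5 = 5, Gear = 1*2 = 2.
Iteration 2: components of {Bearing,Cap,Gear} -> Clip = 2*3 = 6, Frame = 2*1 = 2.
Iteration 3: components of {Clip,Frame} -> Bracket = 6*5 = 30, Motor = 2*4 = 8.
Iteration 4: components of {Bracket,Motor} -> Panel = 8*3 = 24.
Iteration 5: no further components; recursion stops.
SUM(qty) = 1 + 2 + 2 + 5 + 2 + 6 + 8 + 30 + 24 = 80.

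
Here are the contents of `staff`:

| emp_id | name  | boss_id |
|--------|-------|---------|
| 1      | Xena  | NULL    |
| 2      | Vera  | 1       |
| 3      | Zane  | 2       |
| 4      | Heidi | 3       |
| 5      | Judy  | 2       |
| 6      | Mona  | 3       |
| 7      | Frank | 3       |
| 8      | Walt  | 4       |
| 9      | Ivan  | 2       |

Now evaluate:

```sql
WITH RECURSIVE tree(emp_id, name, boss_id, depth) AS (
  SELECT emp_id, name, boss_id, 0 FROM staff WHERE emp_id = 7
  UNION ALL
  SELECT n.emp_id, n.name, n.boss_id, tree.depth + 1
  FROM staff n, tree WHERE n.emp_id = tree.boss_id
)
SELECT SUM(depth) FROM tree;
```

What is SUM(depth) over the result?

6

Base: emp_id=7 (Frank), boss_id=3, depth 0.
Iteration 1: join on emp_id=3 -> Zane (id 3, boss_id=2, depth 1).
Iteration 2: join on emp_id=2 -> Vera (id 2, boss_id=1, depth 2).
Iteration 3: join on emp_id=1 -> Xena (id 1, boss_id=NULL, depth 3).
Iteration 4: boss_id is NULL; no match; recursion stops.
SUM(depth) = 0 + 1 + 2 + 3 = 6.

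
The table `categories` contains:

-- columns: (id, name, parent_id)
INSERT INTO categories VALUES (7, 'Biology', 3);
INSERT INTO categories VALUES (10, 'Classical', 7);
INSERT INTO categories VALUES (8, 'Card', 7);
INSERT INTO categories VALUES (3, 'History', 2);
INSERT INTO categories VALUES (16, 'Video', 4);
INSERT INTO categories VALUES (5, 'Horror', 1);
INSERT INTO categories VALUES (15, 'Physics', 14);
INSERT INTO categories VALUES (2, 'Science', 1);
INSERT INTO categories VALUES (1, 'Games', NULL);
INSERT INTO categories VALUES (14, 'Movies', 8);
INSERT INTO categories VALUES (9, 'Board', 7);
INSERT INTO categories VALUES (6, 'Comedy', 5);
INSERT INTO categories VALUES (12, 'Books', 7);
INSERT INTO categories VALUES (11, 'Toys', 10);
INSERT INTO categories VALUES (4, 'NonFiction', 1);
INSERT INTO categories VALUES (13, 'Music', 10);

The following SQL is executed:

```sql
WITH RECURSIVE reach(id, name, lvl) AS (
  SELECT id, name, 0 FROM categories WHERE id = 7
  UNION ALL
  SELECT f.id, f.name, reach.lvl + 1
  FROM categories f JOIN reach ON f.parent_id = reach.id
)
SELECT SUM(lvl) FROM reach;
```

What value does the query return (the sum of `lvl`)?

Base: id=7 (Biology) at lvl 0.
Iteration 1: rows with parent_id in {7} -> Card (id 8, lvl 1), Board (id 9, lvl 1), Classical (id 10, lvl 1), Books (id 12, lvl 1).
Iteration 2: rows with parent_id in {8,9,10,12} -> Toys (id 11, lvl 2), Music (id 13, lvl 2), Movies (id 14, lvl 2).
Iteration 3: rows with parent_id in {11,13,14} -> Physics (id 15, lvl 3).
Iteration 4: no rows with parent_id in {15}; recursion stops.
SUM(lvl) = 0 + 1 + 1 + 1 + 1 + 2 + 2 + 2 + 3 = 13.

13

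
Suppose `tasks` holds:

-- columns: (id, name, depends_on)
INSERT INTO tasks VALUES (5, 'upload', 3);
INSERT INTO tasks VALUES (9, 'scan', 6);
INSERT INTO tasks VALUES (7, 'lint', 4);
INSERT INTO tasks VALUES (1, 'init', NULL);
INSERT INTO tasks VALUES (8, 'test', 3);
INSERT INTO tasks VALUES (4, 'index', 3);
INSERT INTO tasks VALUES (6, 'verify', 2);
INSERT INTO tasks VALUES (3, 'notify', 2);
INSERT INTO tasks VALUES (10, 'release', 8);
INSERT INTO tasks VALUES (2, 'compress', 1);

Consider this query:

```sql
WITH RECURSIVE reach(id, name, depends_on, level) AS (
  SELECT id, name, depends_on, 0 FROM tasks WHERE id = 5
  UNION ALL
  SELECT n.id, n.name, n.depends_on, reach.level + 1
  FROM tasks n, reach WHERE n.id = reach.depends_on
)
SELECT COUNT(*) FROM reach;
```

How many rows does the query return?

Base: id=5 (upload), depends_on=3, level 0.
Iteration 1: join on id=3 -> notify (id 3, depends_on=2, level 1).
Iteration 2: join on id=2 -> compress (id 2, depends_on=1, level 2).
Iteration 3: join on id=1 -> init (id 1, depends_on=NULL, level 3).
Iteration 4: depends_on is NULL; no match; recursion stops.
Total rows emitted: 4.

4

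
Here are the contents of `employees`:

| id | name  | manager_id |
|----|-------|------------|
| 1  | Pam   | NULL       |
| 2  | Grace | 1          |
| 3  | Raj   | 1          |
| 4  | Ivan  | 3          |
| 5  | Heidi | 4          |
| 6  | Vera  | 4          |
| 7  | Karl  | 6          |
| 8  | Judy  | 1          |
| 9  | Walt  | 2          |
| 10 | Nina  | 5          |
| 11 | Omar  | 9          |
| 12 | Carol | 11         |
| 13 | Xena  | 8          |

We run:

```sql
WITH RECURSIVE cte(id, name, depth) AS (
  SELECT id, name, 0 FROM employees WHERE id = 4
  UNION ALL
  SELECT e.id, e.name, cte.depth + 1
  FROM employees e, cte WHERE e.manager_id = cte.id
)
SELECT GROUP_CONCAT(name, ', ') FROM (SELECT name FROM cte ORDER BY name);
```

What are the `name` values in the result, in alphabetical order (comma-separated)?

Heidi, Ivan, Karl, Nina, Vera

Base: id=4 (Ivan) at depth 0.
Iteration 1: rows with manager_id in {4} -> Heidi (id 5, depth 1), Vera (id 6, depth 1).
Iteration 2: rows with manager_id in {5,6} -> Karl (id 7, depth 2), Nina (id 10, depth 2).
Iteration 3: no rows with manager_id in {7,10}; recursion stops.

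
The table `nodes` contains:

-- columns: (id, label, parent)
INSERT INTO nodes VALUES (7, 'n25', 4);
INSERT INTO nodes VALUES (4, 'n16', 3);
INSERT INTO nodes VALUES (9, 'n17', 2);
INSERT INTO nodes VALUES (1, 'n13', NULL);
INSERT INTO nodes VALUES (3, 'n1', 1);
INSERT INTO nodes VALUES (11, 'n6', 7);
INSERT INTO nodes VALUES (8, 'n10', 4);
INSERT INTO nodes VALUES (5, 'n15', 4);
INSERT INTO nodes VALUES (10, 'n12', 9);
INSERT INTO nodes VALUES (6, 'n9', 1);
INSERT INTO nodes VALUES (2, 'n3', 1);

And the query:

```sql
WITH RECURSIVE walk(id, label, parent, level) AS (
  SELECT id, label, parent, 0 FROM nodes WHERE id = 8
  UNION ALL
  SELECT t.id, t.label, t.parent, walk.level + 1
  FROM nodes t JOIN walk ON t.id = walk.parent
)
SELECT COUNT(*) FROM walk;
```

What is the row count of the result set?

Base: id=8 (n10), parent=4, level 0.
Iteration 1: join on id=4 -> n16 (id 4, parent=3, level 1).
Iteration 2: join on id=3 -> n1 (id 3, parent=1, level 2).
Iteration 3: join on id=1 -> n13 (id 1, parent=NULL, level 3).
Iteration 4: parent is NULL; no match; recursion stops.
Total rows emitted: 4.

4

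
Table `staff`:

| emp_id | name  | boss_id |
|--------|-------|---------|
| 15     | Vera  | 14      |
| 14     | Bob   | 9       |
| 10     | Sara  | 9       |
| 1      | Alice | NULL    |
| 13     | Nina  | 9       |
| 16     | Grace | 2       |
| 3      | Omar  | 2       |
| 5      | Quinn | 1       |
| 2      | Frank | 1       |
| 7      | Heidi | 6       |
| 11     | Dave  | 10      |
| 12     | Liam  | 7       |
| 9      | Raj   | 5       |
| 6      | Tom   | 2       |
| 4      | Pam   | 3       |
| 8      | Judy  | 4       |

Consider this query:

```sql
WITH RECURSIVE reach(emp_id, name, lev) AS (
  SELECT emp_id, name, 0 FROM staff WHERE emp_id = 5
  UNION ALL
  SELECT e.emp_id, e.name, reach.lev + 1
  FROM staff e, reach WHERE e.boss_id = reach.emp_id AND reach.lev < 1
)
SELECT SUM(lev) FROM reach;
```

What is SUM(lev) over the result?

1

Base: emp_id=5 (Quinn) at lev 0.
Iteration 1: rows with boss_id in {5} -> Raj (id 9, lev 1).
Iteration 2: lev < 1 fails for all current rows; recursion stops.
SUM(lev) = 0 + 1 = 1.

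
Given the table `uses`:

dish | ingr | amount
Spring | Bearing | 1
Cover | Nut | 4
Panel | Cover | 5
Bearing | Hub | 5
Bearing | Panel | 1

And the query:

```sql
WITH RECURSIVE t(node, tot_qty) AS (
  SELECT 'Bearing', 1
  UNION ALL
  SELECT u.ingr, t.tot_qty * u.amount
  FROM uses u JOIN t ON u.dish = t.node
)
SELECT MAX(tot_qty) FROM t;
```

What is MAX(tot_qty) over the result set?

Base: (Bearing, tot_qty=1).
Iteration 1: components of {Bearing} -> Hub = 1*5 = 5, Panel = 1*1 = 1.
Iteration 2: components of {Hub,Panel} -> Cover = 1*5 = 5.
Iteration 3: components of {Cover} -> Nut = 5*4 = 20.
Iteration 4: no further components; recursion stops.
tot_qty values: 1, 1, 5, 5, 20; the maximum is 20.

20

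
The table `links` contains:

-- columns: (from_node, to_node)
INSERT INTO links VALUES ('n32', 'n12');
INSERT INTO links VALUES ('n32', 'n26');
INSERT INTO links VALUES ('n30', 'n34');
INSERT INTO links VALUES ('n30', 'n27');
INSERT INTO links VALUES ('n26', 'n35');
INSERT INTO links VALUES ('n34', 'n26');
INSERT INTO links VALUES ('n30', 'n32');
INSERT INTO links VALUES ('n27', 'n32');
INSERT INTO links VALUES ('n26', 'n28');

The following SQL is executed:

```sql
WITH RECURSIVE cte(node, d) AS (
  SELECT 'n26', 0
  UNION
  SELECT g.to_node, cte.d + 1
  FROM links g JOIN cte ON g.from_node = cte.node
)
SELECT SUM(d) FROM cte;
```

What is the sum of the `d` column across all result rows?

Base: (n26, d=0).
Iteration 1: edges from {n26} -> (n28, d=1), (n35, d=1).
Iteration 2: no outgoing edges from {n28,n35}; recursion stops.
SUM(d) = 0 + 1 + 1 = 2.

2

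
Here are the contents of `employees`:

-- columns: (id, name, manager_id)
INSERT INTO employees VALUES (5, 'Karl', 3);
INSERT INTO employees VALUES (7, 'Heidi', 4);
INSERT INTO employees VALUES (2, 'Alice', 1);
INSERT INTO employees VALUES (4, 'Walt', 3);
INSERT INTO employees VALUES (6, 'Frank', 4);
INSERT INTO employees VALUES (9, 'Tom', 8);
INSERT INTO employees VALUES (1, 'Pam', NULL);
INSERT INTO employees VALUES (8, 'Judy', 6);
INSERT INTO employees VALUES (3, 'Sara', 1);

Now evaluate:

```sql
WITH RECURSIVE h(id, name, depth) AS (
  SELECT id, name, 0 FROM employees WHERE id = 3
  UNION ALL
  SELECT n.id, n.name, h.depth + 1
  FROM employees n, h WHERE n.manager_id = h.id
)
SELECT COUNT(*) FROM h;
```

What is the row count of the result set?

Base: id=3 (Sara) at depth 0.
Iteration 1: rows with manager_id in {3} -> Walt (id 4, depth 1), Karl (id 5, depth 1).
Iteration 2: rows with manager_id in {4,5} -> Frank (id 6, depth 2), Heidi (id 7, depth 2).
Iteration 3: rows with manager_id in {6,7} -> Judy (id 8, depth 3).
Iteration 4: rows with manager_id in {8} -> Tom (id 9, depth 4).
Iteration 5: no rows with manager_id in {9}; recursion stops.
Total rows emitted: 7.

7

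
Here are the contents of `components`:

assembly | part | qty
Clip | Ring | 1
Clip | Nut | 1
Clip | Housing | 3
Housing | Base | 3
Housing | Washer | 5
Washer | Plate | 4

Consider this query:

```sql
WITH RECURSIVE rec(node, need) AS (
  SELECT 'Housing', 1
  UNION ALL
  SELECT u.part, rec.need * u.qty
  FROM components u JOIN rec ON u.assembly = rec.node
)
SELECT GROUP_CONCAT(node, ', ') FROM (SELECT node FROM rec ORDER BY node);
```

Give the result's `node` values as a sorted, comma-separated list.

Base, Housing, Plate, Washer

Base: (Housing, need=1).
Iteration 1: components of {Housing} -> Base = 1*3 = 3, Washer = 1*5 = 5.
Iteration 2: components of {Base,Washer} -> Plate = 5*4 = 20.
Iteration 3: no further components; recursion stops.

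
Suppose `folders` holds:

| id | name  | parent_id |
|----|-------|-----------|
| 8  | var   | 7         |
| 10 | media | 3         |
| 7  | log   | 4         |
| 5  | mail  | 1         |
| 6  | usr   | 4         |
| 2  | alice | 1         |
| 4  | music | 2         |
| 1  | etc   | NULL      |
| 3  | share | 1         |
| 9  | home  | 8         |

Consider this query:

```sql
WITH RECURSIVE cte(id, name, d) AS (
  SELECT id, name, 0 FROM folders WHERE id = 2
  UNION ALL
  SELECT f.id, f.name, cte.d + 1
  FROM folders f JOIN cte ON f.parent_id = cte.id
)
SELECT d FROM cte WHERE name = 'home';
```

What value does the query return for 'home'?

4

Base: id=2 (alice) at d 0.
Iteration 1: rows with parent_id in {2} -> music (id 4, d 1).
Iteration 2: rows with parent_id in {4} -> usr (id 6, d 2), log (id 7, d 2).
Iteration 3: rows with parent_id in {6,7} -> var (id 8, d 3).
Iteration 4: rows with parent_id in {8} -> home (id 9, d 4).
Iteration 5: no rows with parent_id in {9}; recursion stops.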